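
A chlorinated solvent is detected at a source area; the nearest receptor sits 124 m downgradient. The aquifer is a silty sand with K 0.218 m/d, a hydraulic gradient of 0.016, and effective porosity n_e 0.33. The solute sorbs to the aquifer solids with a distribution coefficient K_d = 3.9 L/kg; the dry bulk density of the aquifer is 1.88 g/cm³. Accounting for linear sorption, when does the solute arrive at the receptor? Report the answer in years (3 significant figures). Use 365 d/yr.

Specific discharge q = 0.218 × 0.016 = 0.003488 m/d
Seepage velocity v = q / n = 0.003488 / 0.33 = 0.01057 m/d
Retardation R = 1 + ρ_b·K_d/n = 1 + 1.88×3.9/0.33 = 23.22
Contaminant velocity v_c = v/R = 0.01057/23.22 = 4.552e-4 m/d
t = L/v_c = 124/4.552e-4 = 272400 d
   = 272400/365 = 746 yr

746 years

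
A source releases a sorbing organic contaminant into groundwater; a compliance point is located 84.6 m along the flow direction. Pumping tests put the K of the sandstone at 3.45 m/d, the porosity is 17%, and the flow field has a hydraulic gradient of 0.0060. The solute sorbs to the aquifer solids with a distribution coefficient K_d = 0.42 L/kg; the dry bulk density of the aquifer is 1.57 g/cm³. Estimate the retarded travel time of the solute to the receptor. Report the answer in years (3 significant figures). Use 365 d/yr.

9.29 years

Darcy flux q = K·i = 3.45 × 0.0060 = 0.02070 m/d
v_s = q/n_e = 0.02070/0.17 = 0.1218 m/d
Retardation R = 1 + ρ_b·K_d/n = 1 + 1.57×0.42/0.17 = 4.879
Contaminant velocity v_c = v/R = 0.1218/4.879 = 0.02496 m/d
t = L/v_c = 84.6/0.02496 = 3390 d
   = 3390/365 = 9.29 yr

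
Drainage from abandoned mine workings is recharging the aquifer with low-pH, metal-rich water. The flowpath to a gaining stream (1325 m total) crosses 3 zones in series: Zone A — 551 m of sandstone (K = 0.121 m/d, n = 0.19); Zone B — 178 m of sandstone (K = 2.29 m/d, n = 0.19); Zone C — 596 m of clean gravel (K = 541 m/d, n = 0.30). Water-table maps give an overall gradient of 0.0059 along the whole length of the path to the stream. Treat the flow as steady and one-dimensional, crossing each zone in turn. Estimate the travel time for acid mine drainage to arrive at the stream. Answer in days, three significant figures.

Steady 1-D flow in series ⇒ the Darcy flux q is identical in every zone and the zone head losses add (resistances L/K in series).
Σ(L/K) = 551/0.121 + 178/2.29 + 596/541 = 4554 + 77.73 + 1.102 = 4633 d
K_eq = L_total / Σ(L/K) = 1325 / 4633 = 0.2860 m/d
q = K_eq · i = 0.2860 × 0.0059 = 0.001688 m/d (same in every zone)
Zone A: v = q/n = 0.001688/0.19 = 0.008882 m/d → t_A = 551/0.008882 = 62040 d
Zone B: v = q/n = 0.001688/0.19 = 0.008882 m/d → t_B = 178/0.008882 = 20040 d
Zone C: v = q/n = 0.001688/0.30 = 0.005625 m/d → t_C = 596/0.005625 = 106000 d
Total t = 62040 + 20040 + 106000 = 188000 d

188000 days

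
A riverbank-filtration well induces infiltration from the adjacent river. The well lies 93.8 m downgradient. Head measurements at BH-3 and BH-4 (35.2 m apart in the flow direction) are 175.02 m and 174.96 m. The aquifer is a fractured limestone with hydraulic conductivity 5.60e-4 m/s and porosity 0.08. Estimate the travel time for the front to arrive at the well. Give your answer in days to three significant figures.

Hydraulic gradient i = (175.02 − 174.96) / 35.2 = 0.06 / 35.2 = 0.001705
K = 5.60e-4 m/s × 86400 s/d = 48.38 m/d
q = Ki = 48.38 × 0.001705 = 0.08247 m/d
Average linear velocity = 0.08247 / 0.08 = 1.031 m/d
t = L / v = 93.8 / 1.031 = 90.99 d

91.0 days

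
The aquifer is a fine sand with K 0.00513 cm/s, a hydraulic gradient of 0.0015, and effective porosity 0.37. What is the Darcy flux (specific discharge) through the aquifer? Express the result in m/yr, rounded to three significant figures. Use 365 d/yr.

K = 0.00513 cm/s × 864 = 4.432 m/d
Darcy flux q = K·i = 4.432 × 0.0015 = 0.006648 m/d
   = 0.006648 × 365 = 2.43 m/yr

2.43 m/yr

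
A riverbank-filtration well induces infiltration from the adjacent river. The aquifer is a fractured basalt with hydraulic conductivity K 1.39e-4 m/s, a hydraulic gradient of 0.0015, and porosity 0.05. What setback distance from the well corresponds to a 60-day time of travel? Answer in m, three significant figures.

21.6 m

K = 1.39e-4 m/s × 86400 s/d = 12.01 m/d
Darcy flux q = K·i = 12.01 × 0.0015 = 0.01801 m/d
v = Ki/n = 12.01·0.0015/0.05 = 0.3603 m/d
L = v × T = 0.3603 × 60 = 21.62 m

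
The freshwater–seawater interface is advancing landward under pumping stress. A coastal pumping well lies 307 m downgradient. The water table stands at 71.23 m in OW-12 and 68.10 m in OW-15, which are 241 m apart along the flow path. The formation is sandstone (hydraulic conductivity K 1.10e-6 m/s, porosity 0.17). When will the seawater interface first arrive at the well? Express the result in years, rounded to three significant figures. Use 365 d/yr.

116 years

Hydraulic gradient i = (71.23 − 68.10) / 241 = 3.13 / 241 = 0.01299
K = 1.10e-6 m/s × 86400 s/d = 0.09504 m/d
q = Ki = 0.09504 × 0.01299 = 0.001234 m/d
v_s = q/n_e = 0.001234/0.17 = 0.007261 m/d
t = L / v = 307 / 0.007261 = 42280 d
   = 42280 / 365 = 116 yr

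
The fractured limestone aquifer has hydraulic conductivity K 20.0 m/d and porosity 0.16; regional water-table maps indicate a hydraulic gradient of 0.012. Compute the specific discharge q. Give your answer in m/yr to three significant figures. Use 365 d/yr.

87.6 m/yr

Specific discharge q = 20.0 × 0.012 = 0.2400 m/d
   = 0.2400 × 365 = 87.6 m/yr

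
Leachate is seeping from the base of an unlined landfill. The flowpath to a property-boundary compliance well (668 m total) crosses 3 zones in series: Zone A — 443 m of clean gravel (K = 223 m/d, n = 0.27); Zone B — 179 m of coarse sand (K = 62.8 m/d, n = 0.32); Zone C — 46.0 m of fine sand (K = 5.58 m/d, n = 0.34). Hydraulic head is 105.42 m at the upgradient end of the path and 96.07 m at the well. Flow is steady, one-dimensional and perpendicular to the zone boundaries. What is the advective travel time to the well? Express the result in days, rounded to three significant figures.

Total head drop ΔH = 105.42 − 96.07 = 9.35 m
Steady 1-D flow in series ⇒ the Darcy flux q is identical in every zone and the zone head losses add (resistances L/K in series).
Σ(L/K) = 443/223 + 179/62.8 + 46.0/5.58 = 1.987 + 2.850 + 8.244 = 13.08 d
q = ΔH / Σ(L/K) = 9.35 / 13.08 = 0.7148 m/d (same in every zone)
Zone A: v = q/n = 0.7148/0.27 = 2.647 m/d → t_A = 443/2.647 = 167.3 d
Zone B: v = q/n = 0.7148/0.32 = 2.234 m/d → t_B = 179/2.234 = 80.13 d
Zone C: v = q/n = 0.7148/0.34 = 2.102 m/d → t_C = 46.0/2.102 = 21.88 d
Total t = 167.3 + 80.13 + 21.88 = 269.3 d

269 days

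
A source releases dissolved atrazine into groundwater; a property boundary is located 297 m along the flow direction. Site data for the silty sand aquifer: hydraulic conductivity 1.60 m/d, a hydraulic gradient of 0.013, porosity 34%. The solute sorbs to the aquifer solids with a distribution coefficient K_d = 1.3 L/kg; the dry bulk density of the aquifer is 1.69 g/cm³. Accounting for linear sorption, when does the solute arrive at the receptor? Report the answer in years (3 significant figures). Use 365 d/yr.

Darcy flux q = K·i = 1.60 × 0.013 = 0.02080 m/d
v_s = q/n_e = 0.02080/0.34 = 0.06118 m/d
Retardation R = 1 + ρ_b·K_d/n = 1 + 1.69×1.3/0.34 = 7.462
Contaminant velocity v_c = v/R = 0.06118/7.462 = 0.008199 m/d
t = L/v_c = 297/0.008199 = 36230 d
   = 36230/365 = 99.2 yr

99.2 years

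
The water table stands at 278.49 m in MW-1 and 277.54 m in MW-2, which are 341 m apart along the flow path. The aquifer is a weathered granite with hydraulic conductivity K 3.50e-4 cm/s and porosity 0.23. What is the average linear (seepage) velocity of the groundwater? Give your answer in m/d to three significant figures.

Hydraulic gradient i = (278.49 − 277.54) / 341 = 0.95 / 341 = 0.002786
K = 3.50e-4 cm/s × 864 = 0.3024 m/d
Specific discharge q = 0.3024 × 0.002786 = 8.425e-4 m/d
v_s = q/n_e = 8.425e-4/0.23 = 0.003663 m/d

0.00366 m/d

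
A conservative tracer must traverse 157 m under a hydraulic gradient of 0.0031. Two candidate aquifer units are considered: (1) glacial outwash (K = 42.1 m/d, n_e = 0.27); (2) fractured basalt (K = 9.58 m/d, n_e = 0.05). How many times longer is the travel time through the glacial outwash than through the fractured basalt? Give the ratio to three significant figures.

Unit 1 (glacial outwash): v = 42.1×0.0031/0.27 = 0.4834 m/d, t = 157/0.4834 = 324.8 d
Unit 2 (fractured basalt): v = 9.58×0.0031/0.05 = 0.5940 m/d, t = 157/0.5940 = 264.3 d
t(glacial outwash) / t(fractured basalt) = 324.8/264.3 = 1.23

1.23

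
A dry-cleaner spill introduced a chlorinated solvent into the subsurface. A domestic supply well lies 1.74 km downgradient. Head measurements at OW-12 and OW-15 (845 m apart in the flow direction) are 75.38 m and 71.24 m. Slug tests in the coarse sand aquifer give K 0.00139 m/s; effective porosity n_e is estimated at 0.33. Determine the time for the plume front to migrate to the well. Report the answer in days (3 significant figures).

976 days

Hydraulic gradient i = (75.38 − 71.24) / 845 = 4.14 / 845 = 0.004899
K = 0.00139 m/s × 86400 s/d = 120.1 m/d
Darcy flux q = K·i = 120.1 × 0.004899 = 0.5884 m/d
v_s = q/n_e = 0.5884/0.33 = 1.783 m/d
L = 1.74 km = 1740 m
t = L / v = 1740 / 1.783 = 975.9 d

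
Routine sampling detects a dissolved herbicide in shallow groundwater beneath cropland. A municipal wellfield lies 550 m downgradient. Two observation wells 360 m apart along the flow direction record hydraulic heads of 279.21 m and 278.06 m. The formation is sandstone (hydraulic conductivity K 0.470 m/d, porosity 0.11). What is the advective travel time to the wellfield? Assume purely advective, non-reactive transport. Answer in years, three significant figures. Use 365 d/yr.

110 years

Hydraulic gradient i = (279.21 − 278.06) / 360 = 1.15 / 360 = 0.003194
Specific discharge q = 0.470 × 0.003194 = 0.001501 m/d
v_s = q/n_e = 0.001501/0.11 = 0.01365 m/d
t = L / v = 550 / 0.01365 = 40300 d
   = 40300 / 365 = 110 yr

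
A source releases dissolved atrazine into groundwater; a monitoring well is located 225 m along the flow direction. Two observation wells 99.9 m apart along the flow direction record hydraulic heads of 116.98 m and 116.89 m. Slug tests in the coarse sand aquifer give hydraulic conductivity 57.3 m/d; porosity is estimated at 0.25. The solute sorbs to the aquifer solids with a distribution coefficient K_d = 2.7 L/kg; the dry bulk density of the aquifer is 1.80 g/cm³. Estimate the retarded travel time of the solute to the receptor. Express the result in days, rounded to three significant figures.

Hydraulic gradient i = (116.98 − 116.89) / 99.9 = 0.09 / 99.9 = 9.009e-4
Specific discharge q = 57.3 × 9.009e-4 = 0.05162 m/d
Average linear velocity = 0.05162 / 0.25 = 0.2065 m/d
Retardation R = 1 + ρ_b·K_d/n = 1 + 1.80×2.7/0.25 = 20.44
Contaminant velocity v_c = v/R = 0.2065/20.44 = 0.01010 m/d
t = L/v_c = 225/0.01010 = 22270 d

22300 days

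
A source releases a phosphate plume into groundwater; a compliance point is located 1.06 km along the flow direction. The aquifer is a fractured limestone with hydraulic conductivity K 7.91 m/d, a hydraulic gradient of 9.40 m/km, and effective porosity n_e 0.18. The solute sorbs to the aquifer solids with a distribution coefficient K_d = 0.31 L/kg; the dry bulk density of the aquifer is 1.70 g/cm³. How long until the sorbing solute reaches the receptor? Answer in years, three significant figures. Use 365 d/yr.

27.6 years

Specific discharge q = 7.91 × 0.0094 = 0.07435 m/d
Seepage velocity v = q / n = 0.07435 / 0.18 = 0.4131 m/d
Retardation R = 1 + ρ_b·K_d/n = 1 + 1.70×0.31/0.18 = 3.928
Contaminant velocity v_c = v/R = 0.4131/3.928 = 0.1052 m/d
L = 1.06 km = 1060 m
t = L/v_c = 1060/0.1052 = 10080 d
   = 10080/365 = 27.6 yr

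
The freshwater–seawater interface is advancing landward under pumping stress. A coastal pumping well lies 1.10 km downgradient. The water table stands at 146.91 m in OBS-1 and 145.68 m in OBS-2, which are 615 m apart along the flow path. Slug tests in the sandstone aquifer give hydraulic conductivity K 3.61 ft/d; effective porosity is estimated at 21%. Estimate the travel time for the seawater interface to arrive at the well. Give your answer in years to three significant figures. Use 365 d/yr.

288 years

Hydraulic gradient i = (146.91 − 145.68) / 615 = 1.23 / 615 = 0.002000
K = 3.61 ft/d × 0.3048 = 1.100 m/d
Darcy flux q = K·i = 1.100 × 0.002000 = 0.002201 m/d
v = Ki/n = 1.100·0.002000/0.21 = 0.01048 m/d
L = 1.10 km = 1100 m
t = L / v = 1100 / 0.01048 = 105000 d
   = 105000 / 365 = 288 yr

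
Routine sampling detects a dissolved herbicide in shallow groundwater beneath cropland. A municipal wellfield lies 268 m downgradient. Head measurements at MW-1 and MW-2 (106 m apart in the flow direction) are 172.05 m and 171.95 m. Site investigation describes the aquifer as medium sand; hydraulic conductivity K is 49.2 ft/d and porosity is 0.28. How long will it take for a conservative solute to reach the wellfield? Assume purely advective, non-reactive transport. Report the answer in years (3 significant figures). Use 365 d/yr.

14.5 years

Hydraulic gradient i = (172.05 − 171.95) / 106 = 0.10 / 106 = 9.434e-4
K = 49.2 ft/d × 0.3048 = 15.00 m/d
Darcy flux q = K·i = 15.00 × 9.434e-4 = 0.01415 m/d
v = Ki/n = 15.00·9.434e-4/0.28 = 0.05053 m/d
t = L / v = 268 / 0.05053 = 5304 d
   = 5304 / 365 = 14.5 yr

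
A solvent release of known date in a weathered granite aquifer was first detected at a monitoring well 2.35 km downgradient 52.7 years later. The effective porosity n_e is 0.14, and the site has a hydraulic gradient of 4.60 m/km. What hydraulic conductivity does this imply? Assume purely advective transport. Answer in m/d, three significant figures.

t = 52.7 years = 19240 d
L = 2.35 km = 2350 m
v = L / t = 2350 / 19240 = 0.1222 m/d
K = v · n / i = 0.1222 × 0.14 / 0.0046 = 3.72 m/d

3.72 m/d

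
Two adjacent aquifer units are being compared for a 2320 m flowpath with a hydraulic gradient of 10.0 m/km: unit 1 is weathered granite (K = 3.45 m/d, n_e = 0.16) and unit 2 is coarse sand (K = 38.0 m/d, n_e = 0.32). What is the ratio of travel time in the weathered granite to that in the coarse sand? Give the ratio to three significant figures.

Unit 1 (weathered granite): v = 3.45×0.010/0.16 = 0.2156 m/d, t = 2320/0.2156 = 10760 d
Unit 2 (coarse sand): v = 38.0×0.010/0.32 = 1.188 m/d, t = 2320/1.188 = 1954 d
t(weathered granite) / t(coarse sand) = 10760/1954 = 5.51

5.51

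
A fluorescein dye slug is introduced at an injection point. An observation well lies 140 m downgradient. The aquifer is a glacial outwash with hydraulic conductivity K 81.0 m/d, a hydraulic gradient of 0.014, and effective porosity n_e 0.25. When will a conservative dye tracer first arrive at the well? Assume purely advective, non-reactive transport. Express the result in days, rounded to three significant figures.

30.9 days

q = Ki = 81.0 × 0.014 = 1.134 m/d
v = Ki/n = 81.0·0.014/0.25 = 4.536 m/d
t = L / v = 140 / 4.536 = 30.86 d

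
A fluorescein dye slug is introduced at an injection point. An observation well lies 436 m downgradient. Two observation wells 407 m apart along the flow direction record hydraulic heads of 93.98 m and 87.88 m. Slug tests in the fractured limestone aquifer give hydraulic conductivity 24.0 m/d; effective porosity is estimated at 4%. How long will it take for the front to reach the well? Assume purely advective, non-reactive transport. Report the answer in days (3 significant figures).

Hydraulic gradient i = (93.98 − 87.88) / 407 = 6.10 / 407 = 0.01499
q = Ki = 24.0 × 0.01499 = 0.3597 m/d
Seepage velocity v = q / n = 0.3597 / 0.04 = 8.993 m/d
t = L / v = 436 / 8.993 = 48.48 d

48.5 days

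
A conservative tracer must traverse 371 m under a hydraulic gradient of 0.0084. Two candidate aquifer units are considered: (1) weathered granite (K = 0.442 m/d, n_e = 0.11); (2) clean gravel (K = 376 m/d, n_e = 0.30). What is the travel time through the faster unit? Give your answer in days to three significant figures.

Unit 1 (weathered granite): v = 0.442×0.0084/0.11 = 0.03375 m/d, t = 371/0.03375 = 10990 d
Unit 2 (clean gravel): v = 376×0.0084/0.30 = 10.53 m/d, t = 371/10.53 = 35.24 d
Faster unit: t = 35.2 d

35.2 days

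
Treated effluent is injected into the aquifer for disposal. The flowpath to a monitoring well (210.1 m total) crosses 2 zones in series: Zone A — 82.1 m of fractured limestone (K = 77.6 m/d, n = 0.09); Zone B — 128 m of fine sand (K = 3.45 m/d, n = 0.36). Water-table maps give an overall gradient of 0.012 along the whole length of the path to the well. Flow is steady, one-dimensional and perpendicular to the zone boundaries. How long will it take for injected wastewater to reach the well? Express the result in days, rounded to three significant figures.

Continuity: the same q passes through each zone, so ΔH = q·Σ(L_j/K_j) — the zones act as resistances in series.
Σ(L/K) = 82.1/77.6 + 128/3.45 = 1.058 + 37.10 = 38.16 d
K_eq = L_total / Σ(L/K) = 210.1 / 38.16 = 5.506 m/d
q = K_eq · i = 5.506 × 0.012 = 0.06607 m/d (same in every zone)
Zone A: v = q/n = 0.06607/0.09 = 0.7341 m/d → t_A = 82.1/0.7341 = 111.8 d
Zone B: v = q/n = 0.06607/0.36 = 0.1835 m/d → t_B = 128/0.1835 = 697.4 d
Total t = 111.8 + 697.4 = 809.3 d

809 days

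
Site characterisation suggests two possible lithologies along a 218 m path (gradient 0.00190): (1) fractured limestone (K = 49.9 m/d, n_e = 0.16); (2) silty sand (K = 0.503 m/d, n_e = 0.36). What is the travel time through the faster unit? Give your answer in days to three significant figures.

Unit 1 (fractured limestone): v = 49.9×0.0019/0.16 = 0.5926 m/d, t = 218/0.5926 = 367.9 d
Unit 2 (silty sand): v = 0.503×0.0019/0.36 = 0.002655 m/d, t = 218/0.002655 = 82120 d
Faster unit: t = 368 d

368 days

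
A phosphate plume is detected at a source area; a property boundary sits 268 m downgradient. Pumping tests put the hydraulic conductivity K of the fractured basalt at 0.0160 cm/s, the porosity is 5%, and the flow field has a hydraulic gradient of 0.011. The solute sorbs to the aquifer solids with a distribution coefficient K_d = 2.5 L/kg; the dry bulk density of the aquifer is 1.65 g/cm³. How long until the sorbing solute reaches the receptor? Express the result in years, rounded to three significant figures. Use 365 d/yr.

20.2 years

K = 0.0160 cm/s × 864 = 13.82 m/d
Darcy flux q = K·i = 13.82 × 0.011 = 0.1521 m/d
Seepage velocity v = q / n = 0.1521 / 0.05 = 3.041 m/d
Retardation R = 1 + ρ_b·K_d/n = 1 + 1.65×2.5/0.05 = 83.50
Contaminant velocity v_c = v/R = 3.041/83.50 = 0.03642 m/d
t = L/v_c = 268/0.03642 = 7358 d
   = 7358/365 = 20.2 yr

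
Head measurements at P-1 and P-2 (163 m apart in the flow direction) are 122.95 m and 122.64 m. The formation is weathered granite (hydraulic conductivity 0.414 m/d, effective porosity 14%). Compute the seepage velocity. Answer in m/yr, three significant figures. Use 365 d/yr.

2.05 m/yr

Hydraulic gradient i = (122.95 − 122.64) / 163 = 0.31 / 163 = 0.001902
Darcy flux q = K·i = 0.414 × 0.001902 = 7.874e-4 m/d
Average linear velocity = 7.874e-4 / 0.14 = 0.005624 m/d
   = 0.005624 × 365 = 2.05 m/yr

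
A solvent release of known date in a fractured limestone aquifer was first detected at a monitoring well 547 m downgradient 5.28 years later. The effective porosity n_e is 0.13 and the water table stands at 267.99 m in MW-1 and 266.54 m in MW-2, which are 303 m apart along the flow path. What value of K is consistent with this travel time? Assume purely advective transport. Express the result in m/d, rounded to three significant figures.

7.71 m/d

Hydraulic gradient i = (267.99 − 266.54) / 303 = 1.45 / 303 = 0.004785
t = 5.28 years = 1927 d
v = L / t = 547 / 1927 = 0.2838 m/d
K = v · n / i = 0.2838 × 0.13 / 0.004785 = 7.71 m/d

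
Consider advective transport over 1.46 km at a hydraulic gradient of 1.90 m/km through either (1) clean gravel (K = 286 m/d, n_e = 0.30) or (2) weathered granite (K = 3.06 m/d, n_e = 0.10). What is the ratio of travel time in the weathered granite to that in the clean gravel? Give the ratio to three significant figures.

Unit 1 (clean gravel): v = 286×0.0019/0.30 = 1.811 m/d, t = 1460/1.811 = 806.0 d
Unit 2 (weathered granite): v = 3.06×0.0019/0.10 = 0.05814 m/d, t = 1460/0.05814 = 25110 d
t(weathered granite) / t(clean gravel) = 25110/806.0 = 31.2

31.2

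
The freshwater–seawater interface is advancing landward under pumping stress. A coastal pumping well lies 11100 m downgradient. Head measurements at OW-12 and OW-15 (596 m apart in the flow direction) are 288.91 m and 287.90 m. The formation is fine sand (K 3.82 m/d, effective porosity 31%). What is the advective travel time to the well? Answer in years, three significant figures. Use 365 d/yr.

1460 years

Hydraulic gradient i = (288.91 − 287.90) / 596 = 1.01 / 596 = 0.001695
Darcy flux q = K·i = 3.82 × 0.001695 = 0.006473 m/d
v = Ki/n = 3.82·0.001695/0.31 = 0.02088 m/d
t = L / v = 11100 / 0.02088 = 531600 d
   = 531600 / 365 = 1460 yr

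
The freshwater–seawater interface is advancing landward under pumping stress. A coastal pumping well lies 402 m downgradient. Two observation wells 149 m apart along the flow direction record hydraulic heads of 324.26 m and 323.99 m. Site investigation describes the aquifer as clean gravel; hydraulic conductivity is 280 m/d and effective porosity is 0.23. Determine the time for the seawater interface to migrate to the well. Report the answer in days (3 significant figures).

Hydraulic gradient i = (324.26 − 323.99) / 149 = 0.27 / 149 = 0.001812
Specific discharge q = 280 × 0.001812 = 0.5074 m/d
v_s = q/n_e = 0.5074/0.23 = 2.206 m/d
t = L / v = 402 / 2.206 = 182.2 d

182 days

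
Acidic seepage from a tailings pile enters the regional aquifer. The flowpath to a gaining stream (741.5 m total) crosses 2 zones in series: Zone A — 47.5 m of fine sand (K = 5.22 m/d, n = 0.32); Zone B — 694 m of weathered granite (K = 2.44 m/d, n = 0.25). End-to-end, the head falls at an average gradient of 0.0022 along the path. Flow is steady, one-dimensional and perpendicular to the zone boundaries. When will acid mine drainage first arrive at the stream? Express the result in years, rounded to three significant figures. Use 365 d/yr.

93.0 years

For zones in series the flux q is common to all zones; the equivalent conductivity is the harmonic (thickness-weighted) mean, K_eq = L_total / Σ(L_j/K_j).
Σ(L/K) = 47.5/5.22 + 694/2.44 = 9.100 + 284.4 = 293.5 d
K_eq = L_total / Σ(L/K) = 741.5 / 293.5 = 2.526 m/d
q = K_eq · i = 2.526 × 0.0022 = 0.005558 m/d (same in every zone)
Zone A: v = q/n = 0.005558/0.32 = 0.01737 m/d → t_A = 47.5/0.01737 = 2735 d
Zone B: v = q/n = 0.005558/0.25 = 0.02223 m/d → t_B = 694/0.02223 = 31220 d
Total t = 2735 + 31220 = 33950 d
   = 33950 / 365 = 93.0 yr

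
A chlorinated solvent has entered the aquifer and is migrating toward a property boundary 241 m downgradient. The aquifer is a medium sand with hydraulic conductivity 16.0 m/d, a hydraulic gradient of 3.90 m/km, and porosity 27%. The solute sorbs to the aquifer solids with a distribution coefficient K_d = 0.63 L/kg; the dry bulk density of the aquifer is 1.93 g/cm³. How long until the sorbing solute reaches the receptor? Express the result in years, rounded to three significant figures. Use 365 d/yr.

15.7 years

q = Ki = 16.0 × 0.0039 = 0.06240 m/d
v = Ki/n = 16.0·0.0039/0.27 = 0.2311 m/d
Retardation R = 1 + ρ_b·K_d/n = 1 + 1.93×0.63/0.27 = 5.503
Contaminant velocity v_c = v/R = 0.2311/5.503 = 0.04199 m/d
t = L/v_c = 241/0.04199 = 5739 d
   = 5739/365 = 15.7 yr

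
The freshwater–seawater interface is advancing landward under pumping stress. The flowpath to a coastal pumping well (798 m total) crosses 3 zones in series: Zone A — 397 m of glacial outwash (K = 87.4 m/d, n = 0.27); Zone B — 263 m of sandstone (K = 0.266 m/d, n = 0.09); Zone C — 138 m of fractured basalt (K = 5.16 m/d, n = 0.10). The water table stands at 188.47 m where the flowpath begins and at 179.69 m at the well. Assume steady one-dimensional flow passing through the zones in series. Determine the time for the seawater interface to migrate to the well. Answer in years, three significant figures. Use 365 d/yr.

46.0 years

Total head drop ΔH = 188.47 − 179.69 = 8.78 m
Steady 1-D flow in series ⇒ the Darcy flux q is identical in every zone and the zone head losses add (resistances L/K in series).
Σ(L/K) = 397/87.4 + 263/0.266 + 138/5.16 = 4.542 + 988.7 + 26.74 = 1020 d
q = ΔH / Σ(L/K) = 8.78 / 1020 = 0.008608 m/d (same in every zone)
Zone A: v = q/n = 0.008608/0.27 = 0.03188 m/d → t_A = 397/0.03188 = 12450 d
Zone B: v = q/n = 0.008608/0.09 = 0.09564 m/d → t_B = 263/0.09564 = 2750 d
Zone C: v = q/n = 0.008608/0.10 = 0.08608 m/d → t_C = 138/0.08608 = 1603 d
Total t = 12450 + 2750 + 1603 = 16810 d
   = 16810 / 365 = 46.0 yr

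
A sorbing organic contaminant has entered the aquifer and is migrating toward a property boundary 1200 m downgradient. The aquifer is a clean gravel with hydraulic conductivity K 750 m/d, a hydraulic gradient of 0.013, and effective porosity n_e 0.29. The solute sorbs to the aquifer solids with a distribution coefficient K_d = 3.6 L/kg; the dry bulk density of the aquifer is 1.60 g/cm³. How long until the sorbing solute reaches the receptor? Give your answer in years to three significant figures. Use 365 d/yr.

2.04 years

Darcy flux q = K·i = 750 × 0.013 = 9.750 m/d
v = Ki/n = 750·0.013/0.29 = 33.62 m/d
Retardation R = 1 + ρ_b·K_d/n = 1 + 1.60×3.6/0.29 = 20.86
Contaminant velocity v_c = v/R = 33.62/20.86 = 1.612 m/d
t = L/v_c = 1200/1.612 = 744.6 d
   = 744.6/365 = 2.04 yr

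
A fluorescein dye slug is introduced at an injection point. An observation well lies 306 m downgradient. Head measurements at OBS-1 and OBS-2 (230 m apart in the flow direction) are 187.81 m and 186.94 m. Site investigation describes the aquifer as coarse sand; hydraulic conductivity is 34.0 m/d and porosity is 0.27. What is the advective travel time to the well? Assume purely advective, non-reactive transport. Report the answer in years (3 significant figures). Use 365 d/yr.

Hydraulic gradient i = (187.81 − 186.94) / 230 = 0.87 / 230 = 0.003783
q = Ki = 34.0 × 0.003783 = 0.1286 m/d
v_s = q/n_e = 0.1286/0.27 = 0.4763 m/d
t = L / v = 306 / 0.4763 = 642.4 d
   = 642.4 / 365 = 1.76 yr

1.76 years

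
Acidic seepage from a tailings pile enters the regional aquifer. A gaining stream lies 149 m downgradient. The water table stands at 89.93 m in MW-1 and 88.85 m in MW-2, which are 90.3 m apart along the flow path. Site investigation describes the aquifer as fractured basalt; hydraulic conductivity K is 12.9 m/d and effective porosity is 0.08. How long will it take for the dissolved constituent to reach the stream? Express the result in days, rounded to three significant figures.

Hydraulic gradient i = (89.93 − 88.85) / 90.3 = 1.08 / 90.3 = 0.01196
Specific discharge q = 12.9 × 0.01196 = 0.1543 m/d
Seepage velocity v = q / n = 0.1543 / 0.08 = 1.929 m/d
t = L / v = 149 / 1.929 = 77.26 d

77.3 days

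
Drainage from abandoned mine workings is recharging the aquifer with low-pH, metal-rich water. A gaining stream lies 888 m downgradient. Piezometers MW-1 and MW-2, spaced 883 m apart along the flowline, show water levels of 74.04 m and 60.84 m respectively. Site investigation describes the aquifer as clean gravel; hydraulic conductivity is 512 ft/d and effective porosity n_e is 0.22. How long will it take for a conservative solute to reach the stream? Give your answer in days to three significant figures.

83.7 days

Hydraulic gradient i = (74.04 − 60.84) / 883 = 13.20 / 883 = 0.01495
K = 512 ft/d × 0.3048 = 156.1 m/d
q = Ki = 156.1 × 0.01495 = 2.333 m/d
Average linear velocity = 2.333 / 0.22 = 10.60 m/d
t = L / v = 888 / 10.60 = 83.74 d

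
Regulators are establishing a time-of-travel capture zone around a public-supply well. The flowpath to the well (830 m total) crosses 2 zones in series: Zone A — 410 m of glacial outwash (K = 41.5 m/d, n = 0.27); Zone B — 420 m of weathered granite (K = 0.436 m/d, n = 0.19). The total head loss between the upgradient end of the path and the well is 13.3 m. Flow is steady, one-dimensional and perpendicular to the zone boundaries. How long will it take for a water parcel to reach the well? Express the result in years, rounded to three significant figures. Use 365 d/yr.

Continuity: the same q passes through each zone, so ΔH = q·Σ(L_j/K_j) — the zones act as resistances in series.
Σ(L/K) = 410/41.5 + 420/0.436 = 9.880 + 963.3 = 973.2 d
q = ΔH / Σ(L/K) = 13.3 / 973.2 = 0.01367 m/d (same in every zone)
Zone A: v = q/n = 0.01367/0.27 = 0.05062 m/d → t_A = 410/0.05062 = 8100 d
Zone B: v = q/n = 0.01367/0.19 = 0.07193 m/d → t_B = 420/0.07193 = 5839 d
Total t = 8100 + 5839 = 13940 d
   = 13940 / 365 = 38.2 yr

38.2 years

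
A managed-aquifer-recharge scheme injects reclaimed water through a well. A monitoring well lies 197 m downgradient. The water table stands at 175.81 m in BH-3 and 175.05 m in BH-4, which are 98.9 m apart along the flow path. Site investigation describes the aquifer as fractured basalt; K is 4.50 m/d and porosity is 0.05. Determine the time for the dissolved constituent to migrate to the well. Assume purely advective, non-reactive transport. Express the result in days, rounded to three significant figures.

Hydraulic gradient i = (175.81 − 175.05) / 98.9 = 0.76 / 98.9 = 0.007685
Darcy flux q = K·i = 4.50 × 0.007685 = 0.03458 m/d
v_s = q/n_e = 0.03458/0.05 = 0.6916 m/d
t = L / v = 197 / 0.6916 = 284.8 d

285 days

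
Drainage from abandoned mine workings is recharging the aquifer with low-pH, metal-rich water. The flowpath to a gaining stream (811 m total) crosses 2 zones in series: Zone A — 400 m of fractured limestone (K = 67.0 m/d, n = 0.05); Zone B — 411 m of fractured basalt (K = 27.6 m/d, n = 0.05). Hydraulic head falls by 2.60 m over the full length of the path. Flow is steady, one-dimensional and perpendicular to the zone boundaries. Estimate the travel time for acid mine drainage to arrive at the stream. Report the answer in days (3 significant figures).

325 days

Steady 1-D flow in series ⇒ the Darcy flux q is identical in every zone and the zone head losses add (resistances L/K in series).
Σ(L/K) = 400/67.0 + 411/27.6 = 5.970 + 14.89 = 20.86 d
q = ΔH / Σ(L/K) = 2.60 / 20.86 = 0.1246 m/d (same in every zone)
Zone A: v = q/n = 0.1246/0.05 = 2.493 m/d → t_A = 400/2.493 = 160.5 d
Zone B: v = q/n = 0.1246/0.05 = 2.493 m/d → t_B = 411/2.493 = 164.9 d
Total t = 160.5 + 164.9 = 325.4 d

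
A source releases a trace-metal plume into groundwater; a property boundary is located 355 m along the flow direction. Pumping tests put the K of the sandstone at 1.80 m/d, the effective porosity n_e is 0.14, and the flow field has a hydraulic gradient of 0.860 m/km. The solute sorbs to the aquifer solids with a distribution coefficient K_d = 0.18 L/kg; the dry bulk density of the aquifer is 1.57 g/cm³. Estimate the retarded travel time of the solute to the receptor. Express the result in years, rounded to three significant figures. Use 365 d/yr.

Darcy flux q = K·i = 1.80 × 8.6e-4 = 0.001548 m/d
Seepage velocity v = q / n = 0.001548 / 0.14 = 0.01106 m/d
Retardation R = 1 + ρ_b·K_d/n = 1 + 1.57×0.18/0.14 = 3.019
Contaminant velocity v_c = v/R = 0.01106/3.019 = 0.003663 m/d
t = L/v_c = 355/0.003663 = 96910 d
   = 96910/365 = 266 yr

266 years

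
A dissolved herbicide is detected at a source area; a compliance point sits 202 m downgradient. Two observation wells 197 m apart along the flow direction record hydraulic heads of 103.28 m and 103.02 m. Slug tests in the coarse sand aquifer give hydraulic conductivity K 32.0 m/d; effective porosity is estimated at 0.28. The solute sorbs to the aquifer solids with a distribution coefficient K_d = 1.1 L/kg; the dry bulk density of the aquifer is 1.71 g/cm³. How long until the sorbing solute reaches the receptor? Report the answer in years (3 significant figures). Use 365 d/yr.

Hydraulic gradient i = (103.28 − 103.02) / 197 = 0.26 / 197 = 0.001320
q = Ki = 32.0 × 0.001320 = 0.04223 m/d
v_s = q/n_e = 0.04223/0.28 = 0.1508 m/d
Retardation R = 1 + ρ_b·K_d/n = 1 + 1.71×1.1/0.28 = 7.718
Contaminant velocity v_c = v/R = 0.1508/7.718 = 0.01954 m/d
t = L/v_c = 202/0.01954 = 10340 d
   = 10340/365 = 28.3 yr

28.3 years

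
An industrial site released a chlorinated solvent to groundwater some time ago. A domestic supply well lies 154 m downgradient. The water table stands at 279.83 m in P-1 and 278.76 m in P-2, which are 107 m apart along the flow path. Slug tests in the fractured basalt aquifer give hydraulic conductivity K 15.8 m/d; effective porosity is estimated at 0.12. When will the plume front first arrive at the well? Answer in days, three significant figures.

117 days

Hydraulic gradient i = (279.83 − 278.76) / 107 = 1.07 / 107 = 0.01000
q = Ki = 15.8 × 0.01000 = 0.1580 m/d
Seepage velocity v = q / n = 0.1580 / 0.12 = 1.317 m/d
t = L / v = 154 / 1.317 = 117.0 d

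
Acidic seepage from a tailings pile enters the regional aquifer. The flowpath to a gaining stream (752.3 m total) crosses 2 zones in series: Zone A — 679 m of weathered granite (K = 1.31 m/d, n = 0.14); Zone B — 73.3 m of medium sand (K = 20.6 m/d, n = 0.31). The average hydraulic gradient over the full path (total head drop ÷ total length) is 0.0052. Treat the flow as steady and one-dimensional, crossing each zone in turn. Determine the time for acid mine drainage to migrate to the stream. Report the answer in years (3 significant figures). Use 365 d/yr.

43.0 years

Continuity: the same q passes through each zone, so ΔH = q·Σ(L_j/K_j) — the zones act as resistances in series.
Σ(L/K) = 679/1.31 + 73.3/20.6 = 518.3 + 3.558 = 521.9 d
K_eq = L_total / Σ(L/K) = 752.3 / 521.9 = 1.442 m/d
q = K_eq · i = 1.442 × 0.0052 = 0.007496 m/d (same in every zone)
Zone A: v = q/n = 0.007496/0.14 = 0.05354 m/d → t_A = 679/0.05354 = 12680 d
Zone B: v = q/n = 0.007496/0.31 = 0.02418 m/d → t_B = 73.3/0.02418 = 3031 d
Total t = 12680 + 3031 = 15710 d
   = 15710 / 365 = 43.0 yr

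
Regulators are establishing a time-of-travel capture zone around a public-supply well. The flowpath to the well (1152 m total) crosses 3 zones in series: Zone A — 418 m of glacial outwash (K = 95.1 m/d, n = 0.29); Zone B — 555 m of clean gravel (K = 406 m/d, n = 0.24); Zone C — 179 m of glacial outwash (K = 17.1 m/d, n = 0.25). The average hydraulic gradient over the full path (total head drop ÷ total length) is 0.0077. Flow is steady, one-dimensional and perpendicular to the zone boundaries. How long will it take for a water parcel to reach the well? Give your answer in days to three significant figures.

547 days

Continuity: the same q passes through each zone, so ΔH = q·Σ(L_j/K_j) — the zones act as resistances in series.
Σ(L/K) = 418/95.1 + 555/406 + 179/17.1 = 4.395 + 1.367 + 10.47 = 16.23 d
K_eq = L_total / Σ(L/K) = 1152 / 16.23 = 70.98 m/d
q = K_eq · i = 70.98 × 0.0077 = 0.5465 m/d (same in every zone)
Zone A: v = q/n = 0.5465/0.29 = 1.885 m/d → t_A = 418/1.885 = 221.8 d
Zone B: v = q/n = 0.5465/0.24 = 2.277 m/d → t_B = 555/2.277 = 243.7 d
Zone C: v = q/n = 0.5465/0.25 = 2.186 m/d → t_C = 179/2.186 = 81.88 d
Total t = 221.8 + 243.7 + 81.88 = 547.4 d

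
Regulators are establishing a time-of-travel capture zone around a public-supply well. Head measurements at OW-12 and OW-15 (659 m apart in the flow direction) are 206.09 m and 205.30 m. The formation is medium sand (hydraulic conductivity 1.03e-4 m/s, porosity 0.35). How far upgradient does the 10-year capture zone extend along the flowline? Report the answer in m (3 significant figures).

111 m

Hydraulic gradient i = (206.09 − 205.30) / 659 = 0.79 / 659 = 0.001199
K = 1.03e-4 m/s × 86400 s/d = 8.899 m/d
q = Ki = 8.899 × 0.001199 = 0.01067 m/d
Average linear velocity = 0.01067 / 0.35 = 0.03048 m/d
T = 10 yr × 365 = 3650 d
L = v × T = 0.03048 × 3650 = 111.3 m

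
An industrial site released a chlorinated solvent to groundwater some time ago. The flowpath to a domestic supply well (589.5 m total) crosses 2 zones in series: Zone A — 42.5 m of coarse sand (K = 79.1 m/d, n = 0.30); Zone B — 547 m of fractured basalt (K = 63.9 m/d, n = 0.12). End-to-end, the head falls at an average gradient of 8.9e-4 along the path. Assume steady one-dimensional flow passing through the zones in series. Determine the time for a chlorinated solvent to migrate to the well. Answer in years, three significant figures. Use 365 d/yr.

3.72 years

Steady 1-D flow in series ⇒ the Darcy flux q is identical in every zone and the zone head losses add (resistances L/K in series).
Σ(L/K) = 42.5/79.1 + 547/63.9 = 0.5373 + 8.560 = 9.098 d
K_eq = L_total / Σ(L/K) = 589.5 / 9.098 = 64.80 m/d
q = K_eq · i = 64.80 × 8.9e-4 = 0.05767 m/d (same in every zone)
Zone A: v = q/n = 0.05767/0.30 = 0.1922 m/d → t_A = 42.5/0.1922 = 221.1 d
Zone B: v = q/n = 0.05767/0.12 = 0.4806 m/d → t_B = 547/0.4806 = 1138 d
Total t = 221.1 + 1138 = 1359 d
   = 1359 / 365 = 3.72 yr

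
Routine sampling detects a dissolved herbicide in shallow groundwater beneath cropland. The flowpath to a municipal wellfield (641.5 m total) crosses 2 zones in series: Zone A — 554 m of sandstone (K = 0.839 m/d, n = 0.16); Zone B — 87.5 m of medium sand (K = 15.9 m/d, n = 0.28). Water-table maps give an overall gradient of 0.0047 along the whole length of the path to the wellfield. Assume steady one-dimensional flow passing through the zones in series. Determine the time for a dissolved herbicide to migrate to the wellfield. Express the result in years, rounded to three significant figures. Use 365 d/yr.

Continuity: the same q passes through each zone, so ΔH = q·Σ(L_j/K_j) — the zones act as resistances in series.
Σ(L/K) = 554/0.839 + 87.5/15.9 = 660.3 + 5.503 = 665.8 d
K_eq = L_total / Σ(L/K) = 641.5 / 665.8 = 0.9635 m/d
q = K_eq · i = 0.9635 × 0.0047 = 0.004528 m/d (same in every zone)
Zone A: v = q/n = 0.004528/0.16 = 0.02830 m/d → t_A = 554/0.02830 = 19570 d
Zone B: v = q/n = 0.004528/0.28 = 0.01617 m/d → t_B = 87.5/0.01617 = 5410 d
Total t = 19570 + 5410 = 24980 d
   = 24980 / 365 = 68.5 yr

68.5 years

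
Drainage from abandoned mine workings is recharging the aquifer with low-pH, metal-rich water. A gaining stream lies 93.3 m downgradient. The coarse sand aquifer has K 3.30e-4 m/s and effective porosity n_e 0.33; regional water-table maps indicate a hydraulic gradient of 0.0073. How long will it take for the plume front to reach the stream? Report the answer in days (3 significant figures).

K = 3.30e-4 m/s × 86400 s/d = 28.51 m/d
q = Ki = 28.51 × 0.0073 = 0.2081 m/d
v = Ki/n = 28.51·0.0073/0.33 = 0.6307 m/d
t = L / v = 93.3 / 0.6307 = 147.9 d

148 days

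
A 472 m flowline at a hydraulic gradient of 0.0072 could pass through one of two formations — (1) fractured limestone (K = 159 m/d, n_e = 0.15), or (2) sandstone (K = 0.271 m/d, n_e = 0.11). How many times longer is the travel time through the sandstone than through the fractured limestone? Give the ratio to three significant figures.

430

Unit 1 (fractured limestone): v = 159×0.0072/0.15 = 7.632 m/d, t = 472/7.632 = 61.84 d
Unit 2 (sandstone): v = 0.271×0.0072/0.11 = 0.01774 m/d, t = 472/0.01774 = 26610 d
t(sandstone) / t(fractured limestone) = 26610/61.84 = 430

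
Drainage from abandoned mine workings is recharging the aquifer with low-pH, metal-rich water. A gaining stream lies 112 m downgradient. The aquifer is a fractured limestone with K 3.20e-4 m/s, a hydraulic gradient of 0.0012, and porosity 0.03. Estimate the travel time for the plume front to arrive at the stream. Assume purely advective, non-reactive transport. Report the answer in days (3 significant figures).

K = 3.20e-4 m/s × 86400 s/d = 27.65 m/d
Specific discharge q = 27.65 × 0.0012 = 0.03318 m/d
v_s = q/n_e = 0.03318/0.03 = 1.106 m/d
t = L / v = 112 / 1.106 = 101.3 d

101 days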